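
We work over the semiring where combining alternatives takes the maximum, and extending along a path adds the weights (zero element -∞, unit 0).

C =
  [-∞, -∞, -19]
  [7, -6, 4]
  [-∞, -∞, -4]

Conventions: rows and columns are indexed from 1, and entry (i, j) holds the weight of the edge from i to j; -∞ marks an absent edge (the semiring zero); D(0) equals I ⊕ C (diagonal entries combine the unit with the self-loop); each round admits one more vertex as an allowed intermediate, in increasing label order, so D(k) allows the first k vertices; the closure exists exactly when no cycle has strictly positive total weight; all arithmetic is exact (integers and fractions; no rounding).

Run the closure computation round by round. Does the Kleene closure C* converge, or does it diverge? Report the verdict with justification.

D(0):
  [0, -∞, -19]
  [7, 0, 4]
  [-∞, -∞, 0]
D(1):
  [0, -∞, -19]
  [7, 0, 4]
  [-∞, -∞, 0]
D(2):
  [0, -∞, -19]
  [7, 0, 4]
  [-∞, -∞, 0]
D(3):
  [0, -∞, -19]
  [7, 0, 4]
  [-∞, -∞, 0]
Key observation: every diagonal entry stays at the unit through all rounds, so no improving cycle exists.
Answer: CONVERGES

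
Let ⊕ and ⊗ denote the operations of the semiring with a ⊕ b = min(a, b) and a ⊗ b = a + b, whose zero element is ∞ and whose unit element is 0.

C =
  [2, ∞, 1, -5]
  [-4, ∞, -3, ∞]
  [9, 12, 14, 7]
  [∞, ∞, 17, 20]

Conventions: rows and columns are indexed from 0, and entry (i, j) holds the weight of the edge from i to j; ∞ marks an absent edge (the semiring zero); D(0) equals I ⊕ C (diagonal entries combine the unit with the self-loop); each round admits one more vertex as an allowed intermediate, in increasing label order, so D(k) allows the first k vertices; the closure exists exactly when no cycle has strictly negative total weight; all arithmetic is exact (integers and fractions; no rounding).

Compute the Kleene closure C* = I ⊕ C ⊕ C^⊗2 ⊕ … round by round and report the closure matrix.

D(0):
  [0, ∞, 1, -5]
  [-4, 0, -3, ∞]
  [9, 12, 0, 7]
  [∞, ∞, 17, 0]
D(1):
  [0, ∞, 1, -5]
  [-4, 0, -3, -9]
  [9, 12, 0, 4]
  [∞, ∞, 17, 0]
D(2):
  [0, ∞, 1, -5]
  [-4, 0, -3, -9]
  [8, 12, 0, 3]
  [∞, ∞, 17, 0]
D(3):
  [0, 13, 1, -5]
  [-4, 0, -3, -9]
  [8, 12, 0, 3]
  [25, 29, 17, 0]
D(4):
  [0, 13, 1, -5]
  [-4, 0, -3, -9]
  [8, 12, 0, 3]
  [25, 29, 17, 0]
Answer: C* = [[0, 13, 1, -5], [-4, 0, -3, -9], [8, 12, 0, 3], [25, 29, 17, 0]]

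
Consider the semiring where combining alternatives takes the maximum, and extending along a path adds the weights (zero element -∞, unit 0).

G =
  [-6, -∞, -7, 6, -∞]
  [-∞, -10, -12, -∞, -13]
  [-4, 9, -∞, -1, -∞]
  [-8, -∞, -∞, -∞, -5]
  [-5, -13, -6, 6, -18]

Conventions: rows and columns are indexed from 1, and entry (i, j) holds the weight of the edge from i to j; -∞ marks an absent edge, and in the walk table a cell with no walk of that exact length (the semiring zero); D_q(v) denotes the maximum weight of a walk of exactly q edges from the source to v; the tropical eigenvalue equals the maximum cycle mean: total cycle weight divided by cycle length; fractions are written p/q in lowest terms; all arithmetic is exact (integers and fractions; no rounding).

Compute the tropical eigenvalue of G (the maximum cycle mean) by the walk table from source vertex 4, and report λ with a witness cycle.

q=0: [-∞, -∞, -∞, 0, -∞]
q=1: [-8, -∞, -∞, -∞, -5]
q=2: [-10, -18, -11, 1, -23]
q=3: [-7, -2, -17, -4, -4]
q=4: [-9, -8, -10, 2, -9]
q=5: [-6, -1, -15, -3, -3]
Optimal cycle mean attained by: cycle 4->5->4, total (-5) + 6, length 2.
Answer: λ = 1/2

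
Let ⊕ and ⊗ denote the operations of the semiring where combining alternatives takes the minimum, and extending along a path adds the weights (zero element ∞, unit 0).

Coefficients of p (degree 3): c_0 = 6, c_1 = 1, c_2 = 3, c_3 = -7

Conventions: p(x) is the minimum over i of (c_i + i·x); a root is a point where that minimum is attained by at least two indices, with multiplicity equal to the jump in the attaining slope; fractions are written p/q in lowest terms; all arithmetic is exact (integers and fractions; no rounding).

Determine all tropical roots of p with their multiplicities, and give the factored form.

hull edge (i=0, c=6) to (i=1, c=1): slope -5, span 1
hull edge (i=1, c=1) to (i=3, c=-7): slope -4, span 2
Factored form: p(x) = -7 ⊗ (x ⊕ 4) ⊗ (x ⊕ 4) ⊗ (x ⊕ 5)
Answer: roots = 4 (mult 2), 5 (mult 1)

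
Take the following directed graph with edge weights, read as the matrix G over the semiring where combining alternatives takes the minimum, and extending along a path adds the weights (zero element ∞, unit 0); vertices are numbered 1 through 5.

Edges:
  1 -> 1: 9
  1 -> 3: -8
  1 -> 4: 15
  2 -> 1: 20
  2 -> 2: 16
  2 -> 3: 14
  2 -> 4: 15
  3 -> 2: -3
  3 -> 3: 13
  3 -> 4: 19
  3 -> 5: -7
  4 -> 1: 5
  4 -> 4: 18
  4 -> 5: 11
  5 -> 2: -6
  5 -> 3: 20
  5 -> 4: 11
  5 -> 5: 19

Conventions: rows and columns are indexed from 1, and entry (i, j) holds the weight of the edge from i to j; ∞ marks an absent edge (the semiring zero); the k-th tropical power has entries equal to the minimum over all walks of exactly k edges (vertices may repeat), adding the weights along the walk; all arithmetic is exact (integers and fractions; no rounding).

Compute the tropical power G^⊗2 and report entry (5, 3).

G^⊗2:
  [18, -11, 1, 11, -15]
  [20, 11, 12, 31, 7]
  [17, -13, 11, 4, 6]
  [14, 5, -3, 20, 29]
  [14, 10, 8, 9, 13]
Key observation: the optimum is the walk 5->2->3, with weight (-6) + 14 = 8.
Optimal value attained by: walk 5->2->3.
Answer: (G^⊗2)[5][3] = 8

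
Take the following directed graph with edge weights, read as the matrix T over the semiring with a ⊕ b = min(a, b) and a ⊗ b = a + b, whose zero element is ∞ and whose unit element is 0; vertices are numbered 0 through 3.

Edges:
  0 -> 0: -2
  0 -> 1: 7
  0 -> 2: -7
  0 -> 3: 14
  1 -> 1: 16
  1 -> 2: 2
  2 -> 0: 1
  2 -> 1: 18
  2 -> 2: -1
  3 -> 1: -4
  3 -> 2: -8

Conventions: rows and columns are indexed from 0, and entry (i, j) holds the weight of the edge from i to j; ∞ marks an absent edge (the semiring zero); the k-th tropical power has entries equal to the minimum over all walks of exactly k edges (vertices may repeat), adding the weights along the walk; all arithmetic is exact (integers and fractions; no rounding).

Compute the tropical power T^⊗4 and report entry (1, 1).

T^⊗2:
  [-6, 5, -9, 12]
  [3, 20, 1, ∞]
  [-1, 8, -6, 15]
  [-7, 10, -9, ∞]
T^⊗3:
  [-8, 1, -13, 8]
  [1, 10, -4, 17]
  [-5, 6, -8, 13]
  [-9, 0, -14, 7]
T^⊗4:
  [-12, -1, -15, 6]
  [-3, 8, -6, 15]
  [-7, 2, -12, 9]
  [-13, -2, -16, 5]
Key observation: the optimum is the walk 1->2->0->0->1, with weight 2 + 1 + (-2) + 7 = 8.
Optimal value attained by: walk 1->2->0->0->1.
Answer: (T^⊗4)[1][1] = 8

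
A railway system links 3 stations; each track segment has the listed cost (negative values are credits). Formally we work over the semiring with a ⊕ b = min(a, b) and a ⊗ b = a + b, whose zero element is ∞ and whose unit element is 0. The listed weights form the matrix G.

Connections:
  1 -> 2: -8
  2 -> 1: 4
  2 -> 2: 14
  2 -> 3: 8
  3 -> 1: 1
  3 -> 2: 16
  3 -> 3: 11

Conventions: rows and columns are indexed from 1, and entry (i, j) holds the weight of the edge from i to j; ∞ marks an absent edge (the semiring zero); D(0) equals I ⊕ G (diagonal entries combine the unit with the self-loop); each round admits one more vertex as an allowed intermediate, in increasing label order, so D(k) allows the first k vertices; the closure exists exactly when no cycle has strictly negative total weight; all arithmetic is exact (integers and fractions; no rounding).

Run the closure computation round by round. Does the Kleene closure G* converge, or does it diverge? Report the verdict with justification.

D(0):
  [0, -8, ∞]
  [4, 0, 8]
  [1, 16, 0]
Detection: at round 1, diagonal entry (2, 2) turns strictly negative.
Key observation: the cycle 2->1->2 has total weight 4 + (-8), which is strictly negative.
Answer: DIVERGES — negative cycle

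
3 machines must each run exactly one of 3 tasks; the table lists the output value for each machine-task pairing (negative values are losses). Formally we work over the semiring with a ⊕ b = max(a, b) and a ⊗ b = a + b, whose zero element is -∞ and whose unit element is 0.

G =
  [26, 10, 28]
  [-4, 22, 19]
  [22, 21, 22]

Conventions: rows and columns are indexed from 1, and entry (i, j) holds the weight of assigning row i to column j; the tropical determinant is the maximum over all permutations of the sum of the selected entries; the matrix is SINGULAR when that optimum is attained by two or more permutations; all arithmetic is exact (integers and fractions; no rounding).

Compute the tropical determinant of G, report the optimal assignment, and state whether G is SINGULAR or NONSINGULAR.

σ = (1, 2, 3): 26 + 22 + 22 = 70
σ = (1, 3, 2): 26 + 19 + 21 = 66
σ = (2, 1, 3): 10 + (-4) + 22 = 28
σ = (2, 3, 1): 10 + 19 + 22 = 51
σ = (3, 1, 2): 28 + (-4) + 21 = 45
σ = (3, 2, 1): 28 + 22 + 22 = 72
Optimal value attained by: σ = (3, 2, 1).
Answer: det⊕(G) = 72; verdict: NONSINGULAR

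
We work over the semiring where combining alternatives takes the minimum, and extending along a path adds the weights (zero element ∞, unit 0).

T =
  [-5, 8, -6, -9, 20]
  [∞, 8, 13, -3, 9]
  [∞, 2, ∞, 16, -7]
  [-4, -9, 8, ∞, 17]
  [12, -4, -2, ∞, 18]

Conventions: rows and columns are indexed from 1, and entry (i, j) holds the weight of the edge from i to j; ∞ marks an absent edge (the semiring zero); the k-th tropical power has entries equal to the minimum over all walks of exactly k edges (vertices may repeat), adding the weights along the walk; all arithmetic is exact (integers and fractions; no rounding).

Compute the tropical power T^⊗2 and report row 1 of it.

T^⊗2:
  [-13, -18, -11, -14, -13]
  [-7, -12, 5, 5, 6]
  [5, -11, -9, -1, 11]
  [-9, -1, -10, -13, 0]
  [7, 0, 6, -7, -9]
Answer: row 1 of T^⊗2 = [-13, -18, -11, -14, -13]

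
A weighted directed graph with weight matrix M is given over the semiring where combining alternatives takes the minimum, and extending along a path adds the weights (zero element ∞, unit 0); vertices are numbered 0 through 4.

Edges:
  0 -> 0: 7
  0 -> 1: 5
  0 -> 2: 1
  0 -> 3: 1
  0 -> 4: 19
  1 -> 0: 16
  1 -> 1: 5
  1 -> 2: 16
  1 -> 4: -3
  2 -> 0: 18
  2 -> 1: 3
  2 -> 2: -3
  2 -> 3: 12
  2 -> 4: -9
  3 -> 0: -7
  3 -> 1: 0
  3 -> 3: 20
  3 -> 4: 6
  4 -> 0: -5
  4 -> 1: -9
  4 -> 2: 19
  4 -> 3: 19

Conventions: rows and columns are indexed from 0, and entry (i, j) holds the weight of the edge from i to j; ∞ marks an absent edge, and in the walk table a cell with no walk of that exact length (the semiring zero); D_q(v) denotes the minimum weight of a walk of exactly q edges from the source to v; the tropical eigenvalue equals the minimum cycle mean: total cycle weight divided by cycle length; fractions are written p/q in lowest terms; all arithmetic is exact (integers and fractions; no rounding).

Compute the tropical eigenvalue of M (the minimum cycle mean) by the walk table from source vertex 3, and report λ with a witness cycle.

q=0: [∞, ∞, ∞, 0, ∞]
q=1: [-7, 0, ∞, 20, 6]
q=2: [0, -3, -6, -6, -3]
q=3: [-13, -12, -9, 1, -15]
q=4: [-20, -24, -12, -12, -18]
q=5: [-23, -27, -19, -19, -27]
Optimal cycle mean attained by: cycle 1->4->1, total (-3) + (-9), length 2.
Answer: λ = -6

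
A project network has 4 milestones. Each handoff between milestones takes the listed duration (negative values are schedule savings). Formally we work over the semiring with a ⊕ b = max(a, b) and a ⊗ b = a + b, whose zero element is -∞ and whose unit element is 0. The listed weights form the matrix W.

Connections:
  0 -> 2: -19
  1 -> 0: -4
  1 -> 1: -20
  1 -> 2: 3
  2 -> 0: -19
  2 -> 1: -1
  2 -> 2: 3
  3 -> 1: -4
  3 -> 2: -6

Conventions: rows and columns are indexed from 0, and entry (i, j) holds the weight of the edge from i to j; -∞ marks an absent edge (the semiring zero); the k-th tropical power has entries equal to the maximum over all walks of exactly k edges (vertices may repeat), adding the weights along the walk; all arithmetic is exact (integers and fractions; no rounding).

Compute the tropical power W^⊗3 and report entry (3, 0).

W^⊗2:
  [-38, -20, -16, -∞]
  [-16, 2, 6, -∞]
  [-5, 2, 6, -∞]
  [-8, -7, -1, -∞]
W^⊗3:
  [-24, -17, -13, -∞]
  [-2, 5, 9, -∞]
  [-2, 5, 9, -∞]
  [-11, -2, 2, -∞]
Key observation: the optimum is the walk 3->2->1->0, with weight (-6) + (-1) + (-4) = -11.
Optimal value attained by: walk 3->2->1->0.
Answer: (W^⊗3)[3][0] = -11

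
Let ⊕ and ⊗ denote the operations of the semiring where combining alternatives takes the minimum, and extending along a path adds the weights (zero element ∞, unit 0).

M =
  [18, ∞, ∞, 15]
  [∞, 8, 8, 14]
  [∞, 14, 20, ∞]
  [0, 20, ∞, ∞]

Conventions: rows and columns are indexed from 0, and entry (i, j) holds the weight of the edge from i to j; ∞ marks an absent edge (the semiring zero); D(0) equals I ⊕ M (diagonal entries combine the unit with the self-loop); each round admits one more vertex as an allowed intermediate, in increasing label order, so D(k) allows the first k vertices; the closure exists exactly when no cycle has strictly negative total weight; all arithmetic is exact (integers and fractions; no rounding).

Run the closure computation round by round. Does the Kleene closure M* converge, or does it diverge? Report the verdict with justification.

D(0):
  [0, ∞, ∞, 15]
  [∞, 0, 8, 14]
  [∞, 14, 0, ∞]
  [0, 20, ∞, 0]
D(1):
  [0, ∞, ∞, 15]
  [∞, 0, 8, 14]
  [∞, 14, 0, ∞]
  [0, 20, ∞, 0]
D(2):
  [0, ∞, ∞, 15]
  [∞, 0, 8, 14]
  [∞, 14, 0, 28]
  [0, 20, 28, 0]
D(3):
  [0, ∞, ∞, 15]
  [∞, 0, 8, 14]
  [∞, 14, 0, 28]
  [0, 20, 28, 0]
D(4):
  [0, 35, 43, 15]
  [14, 0, 8, 14]
  [28, 14, 0, 28]
  [0, 20, 28, 0]
Key observation: every diagonal entry stays at the unit through all rounds, so no improving cycle exists.
Answer: CONVERGES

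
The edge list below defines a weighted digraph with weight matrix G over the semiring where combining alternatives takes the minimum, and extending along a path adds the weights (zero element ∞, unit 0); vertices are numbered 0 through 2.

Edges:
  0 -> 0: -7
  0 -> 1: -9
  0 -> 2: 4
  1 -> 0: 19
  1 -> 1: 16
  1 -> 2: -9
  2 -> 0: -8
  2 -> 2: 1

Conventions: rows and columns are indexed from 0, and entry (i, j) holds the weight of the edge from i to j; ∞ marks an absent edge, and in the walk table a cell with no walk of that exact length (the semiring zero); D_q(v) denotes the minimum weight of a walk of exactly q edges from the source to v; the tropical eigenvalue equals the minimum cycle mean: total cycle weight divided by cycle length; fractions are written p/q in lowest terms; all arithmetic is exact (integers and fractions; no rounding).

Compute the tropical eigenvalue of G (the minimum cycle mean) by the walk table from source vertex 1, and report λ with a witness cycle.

q=0: [∞, 0, ∞]
q=1: [19, 16, -9]
q=2: [-17, 10, -8]
q=3: [-24, -26, -13]
Optimal cycle mean attained by: cycle 0->1->2->0, total (-9) + (-9) + (-8), length 3.
Answer: λ = -26/3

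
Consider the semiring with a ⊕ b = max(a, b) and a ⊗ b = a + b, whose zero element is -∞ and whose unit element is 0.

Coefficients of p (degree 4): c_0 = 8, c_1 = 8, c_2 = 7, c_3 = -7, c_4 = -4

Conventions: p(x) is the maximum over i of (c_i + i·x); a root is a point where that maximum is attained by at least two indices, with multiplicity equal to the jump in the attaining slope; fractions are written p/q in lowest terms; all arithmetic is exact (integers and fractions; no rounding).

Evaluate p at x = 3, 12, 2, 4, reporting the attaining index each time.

p(3) = max(8+0·3=8, 8+1·3=11, 7+2·3=13, -7+3·3=2, -4+4·3=8) = 13 (attained by i=2)
p(12) = max(8+0·12=8, 8+1·12=20, 7+2·12=31, -7+3·12=29, -4+4·12=44) = 44 (attained by i=4)
p(2) = max(8+0·2=8, 8+1·2=10, 7+2·2=11, -7+3·2=-1, -4+4·2=4) = 11 (attained by i=2)
p(4) = max(8+0·4=8, 8+1·4=12, 7+2·4=15, -7+3·4=5, -4+4·4=12) = 15 (attained by i=2)
Answer: p(3) = 13; p(12) = 44; p(2) = 11; p(4) = 15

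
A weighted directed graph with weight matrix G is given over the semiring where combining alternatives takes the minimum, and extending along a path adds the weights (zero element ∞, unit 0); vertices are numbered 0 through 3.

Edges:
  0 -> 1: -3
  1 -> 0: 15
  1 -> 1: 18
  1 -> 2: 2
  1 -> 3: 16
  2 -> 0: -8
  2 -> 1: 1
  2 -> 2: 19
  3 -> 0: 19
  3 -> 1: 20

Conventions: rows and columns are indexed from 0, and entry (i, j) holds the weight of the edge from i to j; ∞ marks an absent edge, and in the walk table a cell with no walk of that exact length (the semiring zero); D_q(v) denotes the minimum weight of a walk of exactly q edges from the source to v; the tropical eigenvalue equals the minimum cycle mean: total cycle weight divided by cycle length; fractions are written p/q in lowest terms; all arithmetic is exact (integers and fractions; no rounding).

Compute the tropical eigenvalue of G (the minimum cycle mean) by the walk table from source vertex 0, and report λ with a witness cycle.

q=0: [0, ∞, ∞, ∞]
q=1: [∞, -3, ∞, ∞]
q=2: [12, 15, -1, 13]
q=3: [-9, 0, 17, 31]
q=4: [9, -12, 2, 16]
Optimal cycle mean attained by: cycle 0->1->2->0, total (-3) + 2 + (-8), length 3.
Answer: λ = -3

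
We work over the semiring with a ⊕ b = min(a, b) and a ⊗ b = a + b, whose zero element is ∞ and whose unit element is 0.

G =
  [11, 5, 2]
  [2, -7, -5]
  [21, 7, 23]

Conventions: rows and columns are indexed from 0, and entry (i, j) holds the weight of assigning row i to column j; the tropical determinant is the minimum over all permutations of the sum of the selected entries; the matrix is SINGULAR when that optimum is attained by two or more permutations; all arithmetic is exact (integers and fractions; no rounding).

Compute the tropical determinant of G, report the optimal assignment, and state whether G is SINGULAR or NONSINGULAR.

σ = (0, 1, 2): 11 + (-7) + 23 = 27
σ = (0, 2, 1): 11 + (-5) + 7 = 13
σ = (1, 0, 2): 5 + 2 + 23 = 30
σ = (1, 2, 0): 5 + (-5) + 21 = 21
σ = (2, 0, 1): 2 + 2 + 7 = 11
σ = (2, 1, 0): 2 + (-7) + 21 = 16
Optimal value attained by: σ = (2, 0, 1).
Answer: det⊕(G) = 11; verdict: NONSINGULAR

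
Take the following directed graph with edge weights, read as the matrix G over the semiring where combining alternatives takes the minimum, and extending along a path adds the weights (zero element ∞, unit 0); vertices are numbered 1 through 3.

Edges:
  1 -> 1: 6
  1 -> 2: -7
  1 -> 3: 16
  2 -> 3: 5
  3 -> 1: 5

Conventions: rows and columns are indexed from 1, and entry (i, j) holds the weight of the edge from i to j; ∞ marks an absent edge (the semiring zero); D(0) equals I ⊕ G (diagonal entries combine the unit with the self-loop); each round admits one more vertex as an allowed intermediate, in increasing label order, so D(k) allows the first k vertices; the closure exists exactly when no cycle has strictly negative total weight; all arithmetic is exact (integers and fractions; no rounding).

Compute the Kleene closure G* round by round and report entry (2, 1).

D(0):
  [0, -7, 16]
  [∞, 0, 5]
  [5, ∞, 0]
D(1):
  [0, -7, 16]
  [∞, 0, 5]
  [5, -2, 0]
D(2):
  [0, -7, -2]
  [∞, 0, 5]
  [5, -2, 0]
D(3):
  [0, -7, -2]
  [10, 0, 5]
  [5, -2, 0]
Answer: G*[2][1] = 10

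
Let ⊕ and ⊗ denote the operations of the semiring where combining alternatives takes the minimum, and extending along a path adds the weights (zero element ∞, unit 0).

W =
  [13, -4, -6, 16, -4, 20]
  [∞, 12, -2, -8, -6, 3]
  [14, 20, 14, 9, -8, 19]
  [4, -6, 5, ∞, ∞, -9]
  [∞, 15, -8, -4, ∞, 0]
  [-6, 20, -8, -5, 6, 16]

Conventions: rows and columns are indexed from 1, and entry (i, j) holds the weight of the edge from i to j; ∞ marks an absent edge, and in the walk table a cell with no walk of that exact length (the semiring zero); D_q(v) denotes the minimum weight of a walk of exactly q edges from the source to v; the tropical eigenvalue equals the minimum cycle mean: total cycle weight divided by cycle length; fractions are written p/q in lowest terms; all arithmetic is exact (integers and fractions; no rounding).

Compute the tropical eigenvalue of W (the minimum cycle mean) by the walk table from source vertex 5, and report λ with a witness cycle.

q=0: [∞, ∞, ∞, ∞, 0, ∞]
q=1: [∞, 15, -8, -4, ∞, 0]
q=2: [-6, -10, -8, -5, -16, -13]
q=3: [-19, -11, -24, -20, -16, -16]
q=4: [-22, -26, -25, -21, -32, -29]
q=5: [-35, -27, -40, -36, -33, -32]
q=6: [-38, -42, -41, -37, -48, -45]
Optimal cycle mean attained by: cycle 3->5->3, total (-8) + (-8), length 2.
Answer: λ = -8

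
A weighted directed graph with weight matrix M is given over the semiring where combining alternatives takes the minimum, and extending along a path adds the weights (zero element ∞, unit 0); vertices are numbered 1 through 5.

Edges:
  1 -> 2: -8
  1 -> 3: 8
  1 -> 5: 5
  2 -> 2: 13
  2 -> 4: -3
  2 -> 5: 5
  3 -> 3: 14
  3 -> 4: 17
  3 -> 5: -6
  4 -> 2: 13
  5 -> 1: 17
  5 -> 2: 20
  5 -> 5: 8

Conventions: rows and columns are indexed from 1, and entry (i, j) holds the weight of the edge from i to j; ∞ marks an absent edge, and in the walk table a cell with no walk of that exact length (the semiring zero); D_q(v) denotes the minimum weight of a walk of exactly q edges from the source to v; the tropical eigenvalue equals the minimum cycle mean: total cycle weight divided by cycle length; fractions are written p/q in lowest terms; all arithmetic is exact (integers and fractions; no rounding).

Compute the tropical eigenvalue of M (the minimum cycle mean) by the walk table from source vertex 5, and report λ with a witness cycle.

q=0: [∞, ∞, ∞, ∞, 0]
q=1: [17, 20, ∞, ∞, 8]
q=2: [25, 9, 25, 17, 16]
q=3: [33, 17, 33, 6, 14]
q=4: [31, 19, 41, 14, 22]
q=5: [39, 23, 39, 16, 24]
Optimal cycle mean attained by: cycle 1->2->5->1, total (-8) + 5 + 17, length 3.
Answer: λ = 14/3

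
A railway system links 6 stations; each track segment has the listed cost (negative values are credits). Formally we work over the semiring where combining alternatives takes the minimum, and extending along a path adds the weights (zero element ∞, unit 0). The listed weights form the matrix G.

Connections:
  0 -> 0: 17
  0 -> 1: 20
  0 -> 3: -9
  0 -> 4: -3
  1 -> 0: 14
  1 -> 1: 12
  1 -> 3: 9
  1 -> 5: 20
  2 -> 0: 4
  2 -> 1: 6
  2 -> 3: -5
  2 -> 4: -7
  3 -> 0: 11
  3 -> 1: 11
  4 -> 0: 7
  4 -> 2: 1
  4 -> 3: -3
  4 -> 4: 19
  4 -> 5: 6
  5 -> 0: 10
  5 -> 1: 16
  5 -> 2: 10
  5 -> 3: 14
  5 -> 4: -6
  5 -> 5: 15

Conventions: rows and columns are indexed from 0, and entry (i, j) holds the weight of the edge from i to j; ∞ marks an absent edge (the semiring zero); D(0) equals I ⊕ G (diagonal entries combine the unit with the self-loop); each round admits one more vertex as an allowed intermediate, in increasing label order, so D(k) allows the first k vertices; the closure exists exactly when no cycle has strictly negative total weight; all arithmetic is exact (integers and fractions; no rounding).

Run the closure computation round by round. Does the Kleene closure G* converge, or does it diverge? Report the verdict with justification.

D(0):
  [0, 20, ∞, -9, -3, ∞]
  [14, 0, ∞, 9, ∞, 20]
  [4, 6, 0, -5, -7, ∞]
  [11, 11, ∞, 0, ∞, ∞]
  [7, ∞, 1, -3, 0, 6]
  [10, 16, 10, 14, -6, 0]
D(1):
  [0, 20, ∞, -9, -3, ∞]
  [14, 0, ∞, 5, 11, 20]
  [4, 6, 0, -5, -7, ∞]
  [11, 11, ∞, 0, 8, ∞]
  [7, 27, 1, -3, 0, 6]
  [10, 16, 10, 1, -6, 0]
D(2):
  [0, 20, ∞, -9, -3, 40]
  [14, 0, ∞, 5, 11, 20]
  [4, 6, 0, -5, -7, 26]
  [11, 11, ∞, 0, 8, 31]
  [7, 27, 1, -3, 0, 6]
  [10, 16, 10, 1, -6, 0]
Detection: at round 3, diagonal entry (4, 4) turns strictly negative.
Key observation: the cycle 4->2->4 has total weight 1 + (-7), which is strictly negative.
Answer: DIVERGES — negative cycle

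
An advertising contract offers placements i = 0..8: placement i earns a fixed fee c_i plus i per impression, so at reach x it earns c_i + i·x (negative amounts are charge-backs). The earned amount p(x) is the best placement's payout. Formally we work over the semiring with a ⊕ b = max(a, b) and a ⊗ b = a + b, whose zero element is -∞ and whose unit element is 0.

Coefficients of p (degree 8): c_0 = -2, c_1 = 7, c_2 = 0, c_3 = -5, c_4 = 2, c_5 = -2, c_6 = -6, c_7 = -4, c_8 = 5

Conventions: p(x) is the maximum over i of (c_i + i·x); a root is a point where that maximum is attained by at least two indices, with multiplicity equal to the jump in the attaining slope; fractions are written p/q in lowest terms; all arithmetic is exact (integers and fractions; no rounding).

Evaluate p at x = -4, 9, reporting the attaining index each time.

p(-4) = max(-2+0·(-4)=-2, 7+1·(-4)=3, 0+2·(-4)=-8, -5+3·(-4)=-17, 2+4·(-4)=-14, -2+5·(-4)=-22, -6+6·(-4)=-30, -4+7·(-4)=-32, 5+8·(-4)=-27) = 3 (attained by i=1)
p(9) = max(-2+0·9=-2, 7+1·9=16, 0+2·9=18, -5+3·9=22, 2+4·9=38, -2+5·9=43, -6+6·9=48, -4+7·9=59, 5+8·9=77) = 77 (attained by i=8)
Answer: p(-4) = 3; p(9) = 77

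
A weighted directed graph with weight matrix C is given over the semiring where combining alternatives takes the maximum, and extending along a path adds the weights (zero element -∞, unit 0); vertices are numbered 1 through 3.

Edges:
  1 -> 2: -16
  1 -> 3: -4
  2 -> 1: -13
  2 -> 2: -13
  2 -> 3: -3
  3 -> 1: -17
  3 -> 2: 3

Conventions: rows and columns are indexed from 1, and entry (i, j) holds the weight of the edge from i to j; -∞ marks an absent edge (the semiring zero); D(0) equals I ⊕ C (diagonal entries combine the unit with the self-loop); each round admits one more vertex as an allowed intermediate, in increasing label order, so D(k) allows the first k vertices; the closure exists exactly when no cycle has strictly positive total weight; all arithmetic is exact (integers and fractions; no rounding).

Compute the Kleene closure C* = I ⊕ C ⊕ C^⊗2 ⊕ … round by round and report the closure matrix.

D(0):
  [0, -16, -4]
  [-13, 0, -3]
  [-17, 3, 0]
D(1):
  [0, -16, -4]
  [-13, 0, -3]
  [-17, 3, 0]
D(2):
  [0, -16, -4]
  [-13, 0, -3]
  [-10, 3, 0]
D(3):
  [0, -1, -4]
  [-13, 0, -3]
  [-10, 3, 0]
Answer: C* = [[0, -1, -4], [-13, 0, -3], [-10, 3, 0]]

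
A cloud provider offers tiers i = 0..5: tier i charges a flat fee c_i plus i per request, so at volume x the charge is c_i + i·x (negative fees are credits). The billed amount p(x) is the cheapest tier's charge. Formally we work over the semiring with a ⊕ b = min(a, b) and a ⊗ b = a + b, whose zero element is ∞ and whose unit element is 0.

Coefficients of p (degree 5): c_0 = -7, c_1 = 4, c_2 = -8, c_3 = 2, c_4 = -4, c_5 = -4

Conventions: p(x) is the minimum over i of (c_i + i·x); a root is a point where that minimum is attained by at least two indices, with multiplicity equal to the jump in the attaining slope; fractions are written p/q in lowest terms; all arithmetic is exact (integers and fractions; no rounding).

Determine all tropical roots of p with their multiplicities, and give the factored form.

hull edge (i=0, c=-7) to (i=2, c=-8): slope -1/2, span 2
hull edge (i=2, c=-8) to (i=5, c=-4): slope 4/3, span 3
Factored form: p(x) = -4 ⊗ (x ⊕ (-4/3)) ⊗ (x ⊕ (-4/3)) ⊗ (x ⊕ (-4/3)) ⊗ (x ⊕ 1/2) ⊗ (x ⊕ 1/2)
Answer: roots = -4/3 (mult 3), 1/2 (mult 2)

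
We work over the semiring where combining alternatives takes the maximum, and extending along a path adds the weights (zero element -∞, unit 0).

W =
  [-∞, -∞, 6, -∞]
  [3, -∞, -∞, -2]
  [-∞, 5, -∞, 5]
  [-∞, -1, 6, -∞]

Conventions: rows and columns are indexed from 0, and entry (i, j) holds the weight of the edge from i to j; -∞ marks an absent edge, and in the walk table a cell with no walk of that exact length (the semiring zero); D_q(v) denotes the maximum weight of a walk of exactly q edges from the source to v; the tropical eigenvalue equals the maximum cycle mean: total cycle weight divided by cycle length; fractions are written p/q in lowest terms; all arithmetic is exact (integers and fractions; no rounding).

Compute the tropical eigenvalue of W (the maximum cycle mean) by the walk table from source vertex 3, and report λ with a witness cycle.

q=0: [-∞, -∞, -∞, 0]
q=1: [-∞, -1, 6, -∞]
q=2: [2, 11, -∞, 11]
q=3: [14, 10, 17, 9]
q=4: [13, 22, 20, 22]
Optimal cycle mean attained by: cycle 2->3->2, total 5 + 6, length 2.
Answer: λ = 11/2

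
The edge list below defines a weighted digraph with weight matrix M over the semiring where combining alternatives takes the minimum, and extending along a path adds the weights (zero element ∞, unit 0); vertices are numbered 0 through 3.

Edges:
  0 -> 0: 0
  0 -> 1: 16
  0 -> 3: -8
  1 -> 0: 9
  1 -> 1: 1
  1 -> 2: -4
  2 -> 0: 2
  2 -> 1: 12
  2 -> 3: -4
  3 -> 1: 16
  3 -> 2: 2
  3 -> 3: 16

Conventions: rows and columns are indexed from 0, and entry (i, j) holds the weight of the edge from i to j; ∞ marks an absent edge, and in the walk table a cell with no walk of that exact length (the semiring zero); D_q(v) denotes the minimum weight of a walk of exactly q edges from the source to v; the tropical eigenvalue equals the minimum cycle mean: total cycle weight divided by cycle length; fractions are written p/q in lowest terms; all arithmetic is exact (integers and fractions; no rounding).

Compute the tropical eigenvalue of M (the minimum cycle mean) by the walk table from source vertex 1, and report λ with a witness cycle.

q=0: [∞, 0, ∞, ∞]
q=1: [9, 1, -4, ∞]
q=2: [-2, 2, -3, -8]
q=3: [-2, 3, -6, -10]
q=4: [-4, 4, -8, -10]
Optimal cycle mean attained by: cycle 0->3->2->0, total (-8) + 2 + 2, length 3.
Answer: λ = -4/3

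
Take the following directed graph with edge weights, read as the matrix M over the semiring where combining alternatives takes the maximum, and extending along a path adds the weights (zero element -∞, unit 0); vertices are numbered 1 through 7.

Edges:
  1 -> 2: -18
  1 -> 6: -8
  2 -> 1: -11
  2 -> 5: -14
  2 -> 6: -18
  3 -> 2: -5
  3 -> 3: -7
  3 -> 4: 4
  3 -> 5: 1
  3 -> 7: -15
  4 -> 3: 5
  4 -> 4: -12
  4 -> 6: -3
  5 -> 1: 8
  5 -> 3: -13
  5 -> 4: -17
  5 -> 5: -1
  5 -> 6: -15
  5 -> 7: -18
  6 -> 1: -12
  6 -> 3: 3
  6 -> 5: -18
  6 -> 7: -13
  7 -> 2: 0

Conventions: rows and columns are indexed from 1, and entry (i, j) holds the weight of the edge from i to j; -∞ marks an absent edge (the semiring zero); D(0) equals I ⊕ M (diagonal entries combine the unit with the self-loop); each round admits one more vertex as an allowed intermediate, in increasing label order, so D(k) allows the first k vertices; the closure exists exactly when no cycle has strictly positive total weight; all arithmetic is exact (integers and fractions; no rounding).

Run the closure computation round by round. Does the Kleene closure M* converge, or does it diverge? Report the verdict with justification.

D(0):
  [0, -18, -∞, -∞, -∞, -8, -∞]
  [-11, 0, -∞, -∞, -14, -18, -∞]
  [-∞, -5, 0, 4, 1, -∞, -15]
  [-∞, -∞, 5, 0, -∞, -3, -∞]
  [8, -∞, -13, -17, 0, -15, -18]
  [-12, -∞, 3, -∞, -18, 0, -13]
  [-∞, 0, -∞, -∞, -∞, -∞, 0]
D(1):
  [0, -18, -∞, -∞, -∞, -8, -∞]
  [-11, 0, -∞, -∞, -14, -18, -∞]
  [-∞, -5, 0, 4, 1, -∞, -15]
  [-∞, -∞, 5, 0, -∞, -3, -∞]
  [8, -10, -13, -17, 0, 0, -18]
  [-12, -30, 3, -∞, -18, 0, -13]
  [-∞, 0, -∞, -∞, -∞, -∞, 0]
D(2):
  [0, -18, -∞, -∞, -32, -8, -∞]
  [-11, 0, -∞, -∞, -14, -18, -∞]
  [-16, -5, 0, 4, 1, -23, -15]
  [-∞, -∞, 5, 0, -∞, -3, -∞]
  [8, -10, -13, -17, 0, 0, -18]
  [-12, -30, 3, -∞, -18, 0, -13]
  [-11, 0, -∞, -∞, -14, -18, 0]
Detection: at round 3, diagonal entry (4, 4) turns strictly positive.
Key observation: the cycle 4->3->4 has total weight 5 + 4, which is strictly positive.
Answer: DIVERGES — positive cycle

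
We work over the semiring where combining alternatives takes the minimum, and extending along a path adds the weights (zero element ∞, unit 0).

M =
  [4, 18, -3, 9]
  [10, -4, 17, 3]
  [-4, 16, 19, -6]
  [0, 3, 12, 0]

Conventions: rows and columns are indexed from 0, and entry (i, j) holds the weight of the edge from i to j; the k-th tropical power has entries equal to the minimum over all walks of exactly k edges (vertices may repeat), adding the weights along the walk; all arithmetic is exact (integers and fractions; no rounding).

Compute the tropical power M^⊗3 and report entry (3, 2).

M^⊗2:
  [-7, 12, 1, -9]
  [3, -8, 7, -1]
  [-6, -3, -7, -6]
  [0, -1, -3, 0]
M^⊗3:
  [-9, -6, -10, -9]
  [-1, -12, 0, -5]
  [-11, -7, -9, -13]
  [-7, -5, -3, -9]
Key observation: the optimum is the walk 3->3->0->2, with weight 0 + 0 + (-3) = -3.
Optimal value attained by: walk 3->3->0->2.
Answer: (M^⊗3)[3][2] = -3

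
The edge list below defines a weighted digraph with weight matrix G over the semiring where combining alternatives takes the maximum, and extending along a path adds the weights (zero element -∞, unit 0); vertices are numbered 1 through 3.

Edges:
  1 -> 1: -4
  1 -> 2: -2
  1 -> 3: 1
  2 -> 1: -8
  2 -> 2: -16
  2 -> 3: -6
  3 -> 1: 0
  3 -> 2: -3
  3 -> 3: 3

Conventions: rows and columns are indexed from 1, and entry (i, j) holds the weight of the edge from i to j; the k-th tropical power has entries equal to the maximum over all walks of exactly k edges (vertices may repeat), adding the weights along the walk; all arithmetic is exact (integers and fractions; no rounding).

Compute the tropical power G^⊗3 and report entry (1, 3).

G^⊗2:
  [1, -2, 4]
  [-6, -9, -3]
  [3, 0, 6]
G^⊗3:
  [4, 1, 7]
  [-3, -6, 0]
  [6, 3, 9]
Key observation: the optimum is the walk 1->3->3->3, with weight 1 + 3 + 3 = 7.
Optimal value attained by: walk 1->3->3->3.
Answer: (G^⊗3)[1][3] = 7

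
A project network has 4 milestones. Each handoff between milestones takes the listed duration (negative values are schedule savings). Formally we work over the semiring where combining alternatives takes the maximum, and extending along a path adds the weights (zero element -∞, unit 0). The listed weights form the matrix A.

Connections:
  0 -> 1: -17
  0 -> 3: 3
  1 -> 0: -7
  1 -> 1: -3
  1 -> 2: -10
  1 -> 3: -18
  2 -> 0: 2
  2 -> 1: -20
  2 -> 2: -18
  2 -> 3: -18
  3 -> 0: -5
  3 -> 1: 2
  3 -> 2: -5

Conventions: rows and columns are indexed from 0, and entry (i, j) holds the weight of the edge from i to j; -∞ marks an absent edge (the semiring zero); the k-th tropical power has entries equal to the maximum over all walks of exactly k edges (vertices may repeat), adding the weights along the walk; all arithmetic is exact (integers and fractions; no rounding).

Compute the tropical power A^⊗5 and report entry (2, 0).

A^⊗2:
  [-2, 5, -2, -35]
  [-8, -6, -13, -4]
  [-16, -15, -23, 5]
  [-3, -1, -8, -2]
A^⊗3:
  [0, 2, -5, 1]
  [-9, -2, -9, -5]
  [0, 7, 0, -13]
  [-6, 0, -7, 0]
A^⊗4:
  [-3, 3, -4, 3]
  [-7, -3, -10, -6]
  [2, 4, -3, 3]
  [-5, 2, -5, -3]
A^⊗5:
  [-2, 5, -2, 0]
  [-8, -4, -11, -4]
  [-1, 5, -2, 5]
  [-3, -1, -8, -2]
Key observation: the optimum is the walk 2->0->3->1->2->0, with weight 2 + 3 + 2 + (-10) + 2 = -1.
Optimal value attained by: walk 2->0->3->1->2->0.
Answer: (A^⊗5)[2][0] = -1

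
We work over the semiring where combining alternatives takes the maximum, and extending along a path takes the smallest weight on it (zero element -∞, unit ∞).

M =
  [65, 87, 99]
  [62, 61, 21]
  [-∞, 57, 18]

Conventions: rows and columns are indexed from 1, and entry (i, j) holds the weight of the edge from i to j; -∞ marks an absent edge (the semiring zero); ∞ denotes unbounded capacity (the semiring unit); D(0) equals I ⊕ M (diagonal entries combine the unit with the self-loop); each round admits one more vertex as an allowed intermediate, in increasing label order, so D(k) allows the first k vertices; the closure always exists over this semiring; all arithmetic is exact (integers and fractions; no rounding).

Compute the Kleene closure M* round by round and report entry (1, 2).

D(0):
  [∞, 87, 99]
  [62, ∞, 21]
  [-∞, 57, ∞]
D(1):
  [∞, 87, 99]
  [62, ∞, 62]
  [-∞, 57, ∞]
D(2):
  [∞, 87, 99]
  [62, ∞, 62]
  [57, 57, ∞]
D(3):
  [∞, 87, 99]
  [62, ∞, 62]
  [57, 57, ∞]
Answer: M*[1][2] = 87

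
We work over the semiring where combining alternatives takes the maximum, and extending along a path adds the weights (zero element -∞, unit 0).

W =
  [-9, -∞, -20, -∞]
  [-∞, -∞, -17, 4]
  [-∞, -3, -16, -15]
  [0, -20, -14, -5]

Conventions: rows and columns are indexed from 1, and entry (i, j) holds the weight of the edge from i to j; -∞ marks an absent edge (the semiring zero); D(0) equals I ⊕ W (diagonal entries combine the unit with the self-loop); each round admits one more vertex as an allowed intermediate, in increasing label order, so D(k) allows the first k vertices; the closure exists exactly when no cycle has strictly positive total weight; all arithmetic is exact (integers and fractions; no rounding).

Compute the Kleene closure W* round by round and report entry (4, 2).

D(0):
  [0, -∞, -20, -∞]
  [-∞, 0, -17, 4]
  [-∞, -3, 0, -15]
  [0, -20, -14, 0]
D(1):
  [0, -∞, -20, -∞]
  [-∞, 0, -17, 4]
  [-∞, -3, 0, -15]
  [0, -20, -14, 0]
D(2):
  [0, -∞, -20, -∞]
  [-∞, 0, -17, 4]
  [-∞, -3, 0, 1]
  [0, -20, -14, 0]
D(3):
  [0, -23, -20, -19]
  [-∞, 0, -17, 4]
  [-∞, -3, 0, 1]
  [0, -17, -14, 0]
D(4):
  [0, -23, -20, -19]
  [4, 0, -10, 4]
  [1, -3, 0, 1]
  [0, -17, -14, 0]
Answer: W*[4][2] = -17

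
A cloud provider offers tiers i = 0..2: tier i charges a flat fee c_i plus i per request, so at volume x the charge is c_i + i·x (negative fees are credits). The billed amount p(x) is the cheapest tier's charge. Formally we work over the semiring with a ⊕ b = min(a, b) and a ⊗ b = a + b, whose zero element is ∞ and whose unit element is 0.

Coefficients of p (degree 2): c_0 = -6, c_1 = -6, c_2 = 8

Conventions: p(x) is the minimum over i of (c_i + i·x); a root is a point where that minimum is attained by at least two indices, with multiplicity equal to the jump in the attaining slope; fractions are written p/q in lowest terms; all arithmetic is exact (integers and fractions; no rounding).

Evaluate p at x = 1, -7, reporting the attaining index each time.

p(1) = min(-6+0·1=-6, -6+1·1=-5, 8+2·1=10) = -6 (attained by i=0)
p(-7) = min(-6+0·(-7)=-6, -6+1·(-7)=-13, 8+2·(-7)=-6) = -13 (attained by i=1)
Answer: p(1) = -6; p(-7) = -13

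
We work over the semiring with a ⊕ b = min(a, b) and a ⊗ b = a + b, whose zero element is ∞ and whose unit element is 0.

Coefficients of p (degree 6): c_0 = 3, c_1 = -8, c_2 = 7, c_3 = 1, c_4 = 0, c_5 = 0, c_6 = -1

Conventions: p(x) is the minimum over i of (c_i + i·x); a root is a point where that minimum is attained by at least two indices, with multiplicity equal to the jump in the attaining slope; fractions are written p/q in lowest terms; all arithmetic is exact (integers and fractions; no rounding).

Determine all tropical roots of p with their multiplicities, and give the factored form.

hull edge (i=0, c=3) to (i=1, c=-8): slope -11, span 1
hull edge (i=1, c=-8) to (i=6, c=-1): slope 7/5, span 5
Factored form: p(x) = -1 ⊗ (x ⊕ (-7/5)) ⊗ (x ⊕ (-7/5)) ⊗ (x ⊕ (-7/5)) ⊗ (x ⊕ (-7/5)) ⊗ (x ⊕ (-7/5)) ⊗ (x ⊕ 11)
Answer: roots = -7/5 (mult 5), 11 (mult 1)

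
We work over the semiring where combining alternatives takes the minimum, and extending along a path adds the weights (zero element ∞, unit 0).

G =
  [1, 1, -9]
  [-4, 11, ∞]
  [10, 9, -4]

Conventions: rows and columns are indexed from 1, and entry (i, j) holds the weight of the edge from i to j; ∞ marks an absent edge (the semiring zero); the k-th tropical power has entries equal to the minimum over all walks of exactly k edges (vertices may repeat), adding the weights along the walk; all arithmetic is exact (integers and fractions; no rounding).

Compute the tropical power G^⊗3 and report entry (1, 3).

G^⊗2:
  [-3, 0, -13]
  [-3, -3, -13]
  [5, 5, -8]
G^⊗3:
  [-4, -4, -17]
  [-7, -4, -17]
  [1, 1, -12]
Key observation: the optimum is the walk 1->3->3->3, with weight (-9) + (-4) + (-4) = -17.
Optimal value attained by: walk 1->3->3->3.
Answer: (G^⊗3)[1][3] = -17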